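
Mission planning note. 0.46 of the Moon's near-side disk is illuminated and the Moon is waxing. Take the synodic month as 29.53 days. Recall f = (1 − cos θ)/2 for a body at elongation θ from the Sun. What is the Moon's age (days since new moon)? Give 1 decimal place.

7.0 days

Invert f = (1 − cos θ)/2 to get cos θ = 1 − 2(0.46) = 0.080, hence θ₀ = arccos 0.080 = 85.4°.
The Moon is waxing (0°–180°), so θ = 85.4° directly.
That fraction of the synodic month is 85.4/360 × 29.53 d ≈ 7.01 d.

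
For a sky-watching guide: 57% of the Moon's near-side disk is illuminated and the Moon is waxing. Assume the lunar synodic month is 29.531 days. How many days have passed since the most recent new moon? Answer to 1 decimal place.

cos θ = 1 − 2f = -0.140, giving a principal value of 98.0°.
The Moon is waxing (0°–180°), so θ = 98.0° directly.
At 360°/29.531 d per day, 98.0° corresponds to 8.04 days.

8.0 days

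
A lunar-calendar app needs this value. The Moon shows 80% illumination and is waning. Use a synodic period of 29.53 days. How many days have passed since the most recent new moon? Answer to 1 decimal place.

19.1 days

From f = (1 − cos θ)/2: cos θ = 1 − 2×0.80 = -0.600; arccos → 126.9°.
A waning Moon lies in 180°–360°, so θ = 360° − 126.9° = 233.1°.
That fraction of the synodic month is 233.1/360 × 29.53 d ≈ 19.12 d.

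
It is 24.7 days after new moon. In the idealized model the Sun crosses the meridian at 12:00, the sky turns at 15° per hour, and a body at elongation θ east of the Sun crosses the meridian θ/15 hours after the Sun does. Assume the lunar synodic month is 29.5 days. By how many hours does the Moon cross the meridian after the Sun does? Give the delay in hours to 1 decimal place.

The Moon has covered 24.7/29.5 of its cycle, so θ ≈ 360° × 24.7/29.5 = 301.4°.
At 15° of sky rotation per hour, 301.4° corresponds to a 20.09 h lag.
So the Moon crosses the meridian 20.09 h after the Sun.

20.1 h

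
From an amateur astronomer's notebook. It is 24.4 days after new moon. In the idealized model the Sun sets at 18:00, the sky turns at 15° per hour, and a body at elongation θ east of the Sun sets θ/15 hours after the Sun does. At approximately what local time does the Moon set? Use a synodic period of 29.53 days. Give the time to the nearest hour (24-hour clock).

The Moon has covered 24.4/29.53 of its cycle, so θ ≈ 360° × 24.4/29.53 = 297.5°.
Delay after the Sun = 297.5° / (15°/h) ≈ 19.83 h.
18:00 + 19.83 h ≈ 13:50 → 14:00 to the nearest hour.

14:00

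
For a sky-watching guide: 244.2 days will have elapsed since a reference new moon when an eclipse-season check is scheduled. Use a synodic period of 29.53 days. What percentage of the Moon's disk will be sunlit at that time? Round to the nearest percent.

56%

244.2 d spans 8 complete synodic months (8 × 29.53 = 236.24 d) plus 7.96 d.
Phase angle: θ = 360°·(7.96 d)/(29.53 d) = 97.0°.
With cos θ = (-0.123), the lit fraction is (1 − (-0.123))/2 ≈ 0.561, so 56%.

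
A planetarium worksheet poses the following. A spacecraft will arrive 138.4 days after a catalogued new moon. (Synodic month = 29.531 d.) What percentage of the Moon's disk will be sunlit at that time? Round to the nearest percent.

138.4/29.531 = 4.687 lunations, so 4 complete cycles and 20.28 d into the next.
Phase angle: θ = 360°·(20.28 d)/(29.531 d) = 247.2°.
cos 247.2° = (-0.388), so f = (1 − (-0.388))/2 = 0.694, so 69%.

69%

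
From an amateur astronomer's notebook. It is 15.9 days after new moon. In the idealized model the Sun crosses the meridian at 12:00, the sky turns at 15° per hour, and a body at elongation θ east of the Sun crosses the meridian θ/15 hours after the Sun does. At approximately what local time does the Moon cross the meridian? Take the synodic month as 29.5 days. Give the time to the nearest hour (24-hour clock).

01:00

Phase angle: θ = 360°·(15.9 d)/(29.5 d) = 194.0°.
The Moon trails the Sun by θ/15 = 194.0/15 ≈ 12.94 hours.
12:00 + 12.94 h ≈ 00:56 → 01:00 to the nearest hour.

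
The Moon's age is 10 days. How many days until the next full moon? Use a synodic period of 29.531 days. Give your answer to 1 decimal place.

4.8 days

Full moon occurs at elongation 180°, i.e. at age 29.531 × 180/360 = 14.765 d.
That is 14.765 − 10 = 4.765 days ahead.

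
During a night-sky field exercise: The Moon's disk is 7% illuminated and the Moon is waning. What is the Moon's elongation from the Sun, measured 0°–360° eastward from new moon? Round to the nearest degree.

From f = (1 − cos θ)/2: cos θ = 1 − 2×0.07 = 0.860; arccos → 30.7°.
Waning ⇒ past full, so θ = 360° − 30.7° = 329.3°.

329°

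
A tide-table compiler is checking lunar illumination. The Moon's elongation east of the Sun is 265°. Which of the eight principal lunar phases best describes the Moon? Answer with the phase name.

The last quarter sector spans roughly 248°–292°; 265° falls inside it.

last quarter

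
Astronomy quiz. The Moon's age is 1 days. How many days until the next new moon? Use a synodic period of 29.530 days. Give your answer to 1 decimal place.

28.5 days

One full lunation from the last new moon is 29.530 d; remaining = 29.530 − 1 = 28.530 d.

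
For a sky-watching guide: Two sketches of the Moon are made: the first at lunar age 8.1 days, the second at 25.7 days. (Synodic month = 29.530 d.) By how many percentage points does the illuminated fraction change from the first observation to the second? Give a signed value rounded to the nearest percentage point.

First observation: θ = 360°·8.1/29.530 = 98.7°, so f = 0.576.
Second observation: θ = 313.3°, f = 0.157.
Δf = 0.157 − 0.576 = -0.419, i.e. -42 pp.

-42 pp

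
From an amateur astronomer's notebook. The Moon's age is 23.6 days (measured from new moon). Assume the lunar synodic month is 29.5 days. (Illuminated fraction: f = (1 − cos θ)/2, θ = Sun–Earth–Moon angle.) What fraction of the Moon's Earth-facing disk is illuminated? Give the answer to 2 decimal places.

0.35

Phase angle: θ = 360°·(23.6 d)/(29.5 d) = 288.0°.
With cos θ = 0.309, the lit fraction is (1 − 0.309)/2 ≈ 0.345.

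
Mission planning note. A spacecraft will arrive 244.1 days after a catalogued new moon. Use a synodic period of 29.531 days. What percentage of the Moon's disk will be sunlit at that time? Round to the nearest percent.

244.1/29.531 = 8.266 lunations, so 8 complete cycles and 7.85 d into the next.
The Moon has covered 7.85/29.531 of its cycle, so θ ≈ 360° × 7.85/29.531 = 95.7°.
With cos θ = (-0.100), the lit fraction is (1 − (-0.100))/2 ≈ 0.550, so 55%.

55%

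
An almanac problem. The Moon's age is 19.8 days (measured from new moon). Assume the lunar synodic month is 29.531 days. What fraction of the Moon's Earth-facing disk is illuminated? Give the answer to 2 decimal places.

0.74

Elongation θ = 360° × 19.8/29.531 ≈ 241.4°.
cos 241.4° = (-0.479), so f = (1 − (-0.479))/2 = 0.740.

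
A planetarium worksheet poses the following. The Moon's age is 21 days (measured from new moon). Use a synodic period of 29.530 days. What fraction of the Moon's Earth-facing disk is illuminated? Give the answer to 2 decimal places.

0.62

Phase angle: θ = 360°·(21 d)/(29.530 d) = 256.0°.
cos 256.0° = (-0.242), so f = (1 − (-0.242))/2 = 0.621.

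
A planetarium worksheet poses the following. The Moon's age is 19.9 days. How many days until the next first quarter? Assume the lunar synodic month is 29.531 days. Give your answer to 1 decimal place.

First quarter occurs at elongation 90°, i.e. at age 29.531 × 90/360 = 7.383 d.
This lunation's first quarter (7.383 d) has passed, so add one period: 36.914 − 19.9 = 17.014 days.

17.0 days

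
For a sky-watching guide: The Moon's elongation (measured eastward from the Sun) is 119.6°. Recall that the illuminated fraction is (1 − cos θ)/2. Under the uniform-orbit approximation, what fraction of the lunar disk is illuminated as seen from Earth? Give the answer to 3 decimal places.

cos 119.6° = (-0.494), so f = (1 − (-0.494))/2 = 0.747.

0.747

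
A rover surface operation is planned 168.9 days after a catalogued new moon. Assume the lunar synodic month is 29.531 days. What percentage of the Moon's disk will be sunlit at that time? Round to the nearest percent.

60%

168.9 d spans 5 complete synodic months (5 × 29.531 = 147.66 d) plus 21.25 d.
Phase angle: θ = 360°·(21.25 d)/(29.531 d) = 259.0°.
Illuminated fraction = (1 − cos 259.0°)/2 = (1 − (-0.191))/2 ≈ 0.595, so 60%.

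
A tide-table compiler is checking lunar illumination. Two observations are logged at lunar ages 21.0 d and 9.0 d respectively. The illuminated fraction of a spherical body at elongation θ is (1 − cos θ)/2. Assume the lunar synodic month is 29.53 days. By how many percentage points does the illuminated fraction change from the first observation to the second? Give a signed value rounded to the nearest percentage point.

+5 pp

First observation: θ = 360°·21.0/29.53 = 256.0°, so f = 0.621.
Second observation: θ = 109.7°, f = 0.669.
Δf = 0.669 − 0.621 = +0.048, i.e. +5 pp.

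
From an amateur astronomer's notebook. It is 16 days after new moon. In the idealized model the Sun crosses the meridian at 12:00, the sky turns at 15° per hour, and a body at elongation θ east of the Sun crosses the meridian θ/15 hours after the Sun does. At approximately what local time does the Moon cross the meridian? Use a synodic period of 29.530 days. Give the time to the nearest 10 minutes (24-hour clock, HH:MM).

01:00

The Moon has covered 16/29.530 of its cycle, so θ ≈ 360° × 16/29.530 = 195.1°.
The Moon trails the Sun by θ/15 = 195.1/15 ≈ 13.00 hours.
12:00 + 13.004 h ≈ 01:00 → 01:00 to the nearest ten minutes.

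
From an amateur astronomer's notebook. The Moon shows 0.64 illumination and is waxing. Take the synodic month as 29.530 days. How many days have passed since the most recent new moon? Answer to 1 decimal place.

8.7 days

From f = (1 − cos θ)/2: cos θ = 1 − 2×0.64 = -0.280; arccos → 106.3°.
The Moon is waxing (0°–180°), so θ = 106.3° directly.
That fraction of the synodic month is 106.3/360 × 29.530 d ≈ 8.72 d.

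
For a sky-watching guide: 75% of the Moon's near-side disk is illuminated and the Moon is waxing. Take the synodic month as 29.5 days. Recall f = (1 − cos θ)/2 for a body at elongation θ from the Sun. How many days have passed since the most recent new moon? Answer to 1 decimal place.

Invert f = (1 − cos θ)/2 to get cos θ = 1 − 2(0.75) = -0.500, hence θ₀ = arccos -0.500 = 120.0°.
Waxing ⇒ before full, so θ = 120.0°.
At 360°/29.5 d per day, 120.0° corresponds to 9.83 days.

9.8 days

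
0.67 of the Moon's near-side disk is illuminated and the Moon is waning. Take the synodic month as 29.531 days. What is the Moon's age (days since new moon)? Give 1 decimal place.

20.5 days

cos θ = 1 − 2f = -0.340, giving a principal value of 109.9°.
Waning ⇒ past full, so θ = 360° − 109.9° = 250.1°.
That fraction of the synodic month is 250.1/360 × 29.531 d ≈ 20.52 d.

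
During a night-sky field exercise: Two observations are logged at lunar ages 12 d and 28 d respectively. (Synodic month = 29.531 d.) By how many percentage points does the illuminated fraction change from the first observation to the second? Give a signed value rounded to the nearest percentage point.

First observation: θ = 360°·12/29.531 = 146.3°, so f = 0.916.
Second observation: θ = 341.3°, f = 0.026.
Δf = 0.026 − 0.916 = -0.890, i.e. -89 pp.

-89 pp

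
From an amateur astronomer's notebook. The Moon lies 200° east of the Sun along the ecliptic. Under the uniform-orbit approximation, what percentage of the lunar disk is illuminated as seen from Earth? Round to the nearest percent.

97%

cos 200° = (-0.940), so f = (1 − (-0.940))/2 = 0.970, i.e. 97%.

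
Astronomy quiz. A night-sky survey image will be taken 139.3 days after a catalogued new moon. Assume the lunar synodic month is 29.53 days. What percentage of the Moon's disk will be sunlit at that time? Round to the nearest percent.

Reduce mod P: 139.3 − 4×29.53 = 21.18 d into the current lunation.
Phase angle: θ = 360°·(21.18 d)/(29.53 d) = 258.2°.
cos 258.2° = (-0.204), so f = (1 − (-0.204))/2 = 0.602, so 60%.

60%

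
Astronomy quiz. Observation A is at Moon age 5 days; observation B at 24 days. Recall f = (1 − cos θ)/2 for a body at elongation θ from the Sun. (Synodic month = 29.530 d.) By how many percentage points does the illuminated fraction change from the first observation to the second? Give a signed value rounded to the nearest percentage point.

+5 pp

First observation: θ = 360°·5/29.530 = 61.0°, so f = 0.257.
Second observation: θ = 292.6°, f = 0.308.
Δf = 0.308 − 0.257 = +0.051, i.e. +5 pp.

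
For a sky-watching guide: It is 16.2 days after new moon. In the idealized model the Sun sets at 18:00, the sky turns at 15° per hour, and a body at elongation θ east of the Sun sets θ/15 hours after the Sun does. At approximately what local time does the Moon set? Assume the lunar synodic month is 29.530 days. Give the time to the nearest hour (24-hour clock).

07:00

Elongation θ = 360° × 16.2/29.530 ≈ 197.5°.
At 15° of sky rotation per hour, 197.5° corresponds to a 13.17 h lag.
18:00 + 13.17 h ≈ 07:10 → 07:00 to the nearest hour.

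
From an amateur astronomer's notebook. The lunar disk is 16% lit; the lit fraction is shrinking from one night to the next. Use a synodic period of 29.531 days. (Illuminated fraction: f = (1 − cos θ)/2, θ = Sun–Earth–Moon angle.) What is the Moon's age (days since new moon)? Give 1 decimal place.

cos θ = 1 − 2f = 0.680, giving a principal value of 47.2°.
Waning ⇒ past full, so θ = 360° − 47.2° = 312.8°.
At 360°/29.531 d per day, 312.8° corresponds to 25.66 days.

25.7 days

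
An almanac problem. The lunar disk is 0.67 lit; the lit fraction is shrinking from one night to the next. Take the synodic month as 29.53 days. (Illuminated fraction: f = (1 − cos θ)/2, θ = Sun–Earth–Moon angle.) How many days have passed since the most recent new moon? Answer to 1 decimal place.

20.5 days

Invert f = (1 − cos θ)/2 to get cos θ = 1 − 2(0.67) = -0.340, hence θ₀ = arccos -0.340 = 109.9°.
A waning Moon lies in 180°–360°, so θ = 360° − 109.9° = 250.1°.
Age = 29.53 × 250.1°/360° ≈ 20.52 days.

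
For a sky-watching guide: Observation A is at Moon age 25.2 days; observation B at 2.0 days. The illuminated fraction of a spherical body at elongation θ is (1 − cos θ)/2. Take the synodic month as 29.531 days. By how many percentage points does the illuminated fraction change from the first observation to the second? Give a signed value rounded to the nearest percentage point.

-15 pp

θ₁ = 360° × 25.2/29.531 = 307.2°, f₁ = (1 − cos θ₁)/2 = 0.198.
θ₂ = 360° × 2.0/29.531 = 24.4°, f₂ = (1 − cos θ₂)/2 = 0.045.
Change = f₂ − f₁ = -0.153 → -15 percentage points.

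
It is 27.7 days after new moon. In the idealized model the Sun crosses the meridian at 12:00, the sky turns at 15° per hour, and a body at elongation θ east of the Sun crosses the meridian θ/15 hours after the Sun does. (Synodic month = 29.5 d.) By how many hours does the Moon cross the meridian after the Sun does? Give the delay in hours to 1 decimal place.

22.5 h

Elongation θ = 360° × 27.7/29.5 ≈ 338.0°.
Delay after the Sun = 338.0° / (15°/h) ≈ 22.54 h.
So the Moon crosses the meridian 22.54 h after the Sun.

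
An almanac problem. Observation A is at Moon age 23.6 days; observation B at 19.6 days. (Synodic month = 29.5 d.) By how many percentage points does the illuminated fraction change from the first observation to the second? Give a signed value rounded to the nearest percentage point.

θ₁ = 360° × 23.6/29.5 = 288.0°, f₁ = (1 − cos θ₁)/2 = 0.345.
θ₂ = 360° × 19.6/29.5 = 239.2°, f₂ = (1 − cos θ₂)/2 = 0.756.
Change = f₂ − f₁ = +0.411 → +41 percentage points.

+41 percentage points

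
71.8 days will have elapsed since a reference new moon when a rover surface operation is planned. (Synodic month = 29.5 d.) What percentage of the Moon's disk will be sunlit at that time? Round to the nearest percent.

71.8 d spans 2 complete synodic months (2 × 29.5 = 59.00 d) plus 12.80 d.
Phase angle: θ = 360°·(12.80 d)/(29.5 d) = 156.2°.
cos 156.2° = (-0.915), so f = (1 − (-0.915))/2 = 0.957, so 96%.

96%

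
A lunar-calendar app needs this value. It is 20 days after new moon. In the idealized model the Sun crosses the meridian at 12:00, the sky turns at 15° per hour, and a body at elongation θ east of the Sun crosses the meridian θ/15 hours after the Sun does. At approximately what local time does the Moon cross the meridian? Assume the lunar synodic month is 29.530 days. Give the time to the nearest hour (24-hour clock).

The Moon has covered 20/29.530 of its cycle, so θ ≈ 360° × 20/29.530 = 243.8°.
The Moon trails the Sun by θ/15 = 243.8/15 ≈ 16.25 hours.
12:00 + 16.25 h ≈ 04:15 → 04:00 to the nearest hour.

04:00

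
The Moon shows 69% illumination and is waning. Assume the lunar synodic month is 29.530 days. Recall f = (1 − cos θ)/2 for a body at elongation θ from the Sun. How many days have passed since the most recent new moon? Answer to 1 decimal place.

20.3 days

Invert f = (1 − cos θ)/2 to get cos θ = 1 − 2(0.69) = -0.380, hence θ₀ = arccos -0.380 = 112.3°.
Since the Moon is past full (waning), take the reflex angle: θ = 360° − 112.3° = 247.7°.
At 360°/29.530 d per day, 247.7° corresponds to 20.32 days.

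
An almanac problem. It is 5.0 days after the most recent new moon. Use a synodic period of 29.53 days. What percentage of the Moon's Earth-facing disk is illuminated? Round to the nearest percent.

Phase angle: θ = 360°·(5.0 d)/(29.53 d) = 61.0°.
Illuminated fraction = (1 − cos 61.0°)/2 = (1 − 0.485)/2 ≈ 0.257, so 26%.

26%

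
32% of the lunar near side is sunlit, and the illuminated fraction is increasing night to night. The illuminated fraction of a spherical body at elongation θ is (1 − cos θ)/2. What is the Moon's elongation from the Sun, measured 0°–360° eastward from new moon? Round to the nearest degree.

cos θ = 1 − 2f = 0.360, giving a principal value of 68.9°.
Before full moon the principal value applies: θ = 68.9°.

69°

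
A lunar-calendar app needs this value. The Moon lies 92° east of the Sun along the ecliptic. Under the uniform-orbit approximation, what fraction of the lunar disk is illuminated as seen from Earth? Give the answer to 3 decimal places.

Half-versine of 92°: (1 − (-0.035))/2 = 0.517.

0.517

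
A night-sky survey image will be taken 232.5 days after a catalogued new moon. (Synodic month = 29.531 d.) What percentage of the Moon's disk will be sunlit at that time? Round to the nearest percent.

15%

232.5/29.531 = 7.873 lunations, so 7 complete cycles and 25.78 d into the next.
The Moon has covered 25.78/29.531 of its cycle, so θ ≈ 360° × 25.78/29.531 = 314.3°.
With cos θ = 0.699, the lit fraction is (1 − 0.699)/2 ≈ 0.151, so 15%.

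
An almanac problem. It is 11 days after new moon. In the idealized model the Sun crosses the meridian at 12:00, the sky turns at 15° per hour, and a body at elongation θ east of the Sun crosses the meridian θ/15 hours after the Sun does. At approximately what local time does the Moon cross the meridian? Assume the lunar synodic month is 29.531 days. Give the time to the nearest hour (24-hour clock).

Phase angle: θ = 360°·(11 d)/(29.531 d) = 134.1°.
The Moon trails the Sun by θ/15 = 134.1/15 ≈ 8.94 hours.
12:00 + 8.94 h ≈ 20:56 → 21:00 to the nearest hour.

21:00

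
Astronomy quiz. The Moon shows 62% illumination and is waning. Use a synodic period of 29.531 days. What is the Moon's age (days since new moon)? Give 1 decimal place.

cos θ = 1 − 2f = -0.240, giving a principal value of 103.9°.
Waning ⇒ past full, so θ = 360° − 103.9° = 256.1°.
That fraction of the synodic month is 256.1/360 × 29.531 d ≈ 21.01 d.

21.0 days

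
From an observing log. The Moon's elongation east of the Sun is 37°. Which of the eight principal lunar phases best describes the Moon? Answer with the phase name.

37° lies in the waxing crescent sector of the 8-phase cycle.

waxing crescent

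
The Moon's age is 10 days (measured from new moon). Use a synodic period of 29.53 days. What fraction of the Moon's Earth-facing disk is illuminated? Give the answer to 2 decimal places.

0.76

Phase angle: θ = 360°·(10 d)/(29.53 d) = 121.9°.
With cos θ = (-0.529), the lit fraction is (1 − (-0.529))/2 ≈ 0.764.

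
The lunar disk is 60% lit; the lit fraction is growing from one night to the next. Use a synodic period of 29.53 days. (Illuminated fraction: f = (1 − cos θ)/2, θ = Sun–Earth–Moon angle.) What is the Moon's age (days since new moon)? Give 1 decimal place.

8.3 days

From f = (1 − cos θ)/2: cos θ = 1 − 2×0.60 = -0.200; arccos → 101.5°.
Waxing ⇒ before full, so θ = 101.5°.
That fraction of the synodic month is 101.5/360 × 29.53 d ≈ 8.33 d.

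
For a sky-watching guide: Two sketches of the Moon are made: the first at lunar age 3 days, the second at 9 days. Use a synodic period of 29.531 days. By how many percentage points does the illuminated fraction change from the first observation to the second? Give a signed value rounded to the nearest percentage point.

First observation: θ = 360°·3/29.531 = 36.6°, so f = 0.098.
Second observation: θ = 109.7°, f = 0.669.
Δf = 0.669 − 0.098 = +0.570, i.e. +57 pp.

+57 percentage points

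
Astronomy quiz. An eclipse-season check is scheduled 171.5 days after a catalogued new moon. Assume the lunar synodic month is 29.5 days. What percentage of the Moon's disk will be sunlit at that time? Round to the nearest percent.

31%

171.5 d spans 5 complete synodic months (5 × 29.5 = 147.50 d) plus 24.00 d.
The Moon has covered 24.00/29.5 of its cycle, so θ ≈ 360° × 24.00/29.5 = 292.9°.
Illuminated fraction = (1 − cos 292.9°)/2 = (1 − 0.389)/2 ≈ 0.306, so 31%.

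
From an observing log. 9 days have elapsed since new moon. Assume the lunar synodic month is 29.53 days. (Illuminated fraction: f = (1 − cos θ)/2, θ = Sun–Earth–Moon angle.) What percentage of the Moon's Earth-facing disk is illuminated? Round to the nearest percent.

67%

Phase angle: θ = 360°·(9 d)/(29.53 d) = 109.7°.
cos 109.7° = (-0.337), so f = (1 − (-0.337))/2 = 0.669, so 67%.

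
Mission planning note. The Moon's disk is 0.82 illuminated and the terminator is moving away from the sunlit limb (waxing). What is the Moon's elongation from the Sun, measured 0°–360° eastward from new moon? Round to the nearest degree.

Invert f = (1 − cos θ)/2 to get cos θ = 1 − 2(0.82) = -0.640, hence θ₀ = arccos -0.640 = 129.8°.
The Moon is waxing (0°–180°), so θ = 129.8° directly.

130°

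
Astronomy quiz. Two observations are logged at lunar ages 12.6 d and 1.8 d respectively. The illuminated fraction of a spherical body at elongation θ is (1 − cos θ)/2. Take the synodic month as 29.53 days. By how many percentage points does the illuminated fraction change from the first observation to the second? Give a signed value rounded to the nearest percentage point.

First observation: θ = 360°·12.6/29.53 = 153.6°, so f = 0.948.
Second observation: θ = 21.9°, f = 0.036.
Δf = 0.036 − 0.948 = -0.912, i.e. -91 pp.

-91 pp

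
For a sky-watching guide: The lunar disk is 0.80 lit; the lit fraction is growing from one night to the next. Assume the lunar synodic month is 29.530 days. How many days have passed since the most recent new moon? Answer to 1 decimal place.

Invert f = (1 − cos θ)/2 to get cos θ = 1 − 2(0.80) = -0.600, hence θ₀ = arccos -0.600 = 126.9°.
Waxing ⇒ before full, so θ = 126.9°.
At 360°/29.530 d per day, 126.9° corresponds to 10.41 days.

10.4 days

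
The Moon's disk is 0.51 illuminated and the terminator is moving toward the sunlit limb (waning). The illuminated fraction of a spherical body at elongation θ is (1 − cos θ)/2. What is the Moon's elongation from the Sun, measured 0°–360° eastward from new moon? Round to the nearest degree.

cos θ = 1 − 2f = -0.020, giving a principal value of 91.1°.
Since the Moon is past full (waning), take the reflex angle: θ = 360° − 91.1° = 268.9°.

269°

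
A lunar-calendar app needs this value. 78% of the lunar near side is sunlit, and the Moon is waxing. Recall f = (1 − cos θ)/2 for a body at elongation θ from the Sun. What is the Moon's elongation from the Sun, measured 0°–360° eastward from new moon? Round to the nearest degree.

124°

Invert f = (1 − cos θ)/2 to get cos θ = 1 − 2(0.78) = -0.560, hence θ₀ = arccos -0.560 = 124.1°.
The Moon is waxing (0°–180°), so θ = 124.1° directly.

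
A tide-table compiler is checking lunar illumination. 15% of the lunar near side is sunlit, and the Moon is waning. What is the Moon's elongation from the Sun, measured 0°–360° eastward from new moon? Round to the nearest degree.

From f = (1 − cos θ)/2: cos θ = 1 − 2×0.15 = 0.700; arccos → 45.6°.
Waning ⇒ past full, so θ = 360° − 45.6° = 314.4°.

314°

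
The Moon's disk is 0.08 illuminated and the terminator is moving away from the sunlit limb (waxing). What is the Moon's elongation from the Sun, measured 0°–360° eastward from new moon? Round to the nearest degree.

33°

From f = (1 − cos θ)/2: cos θ = 1 − 2×0.08 = 0.840; arccos → 32.9°.
Before full moon the principal value applies: θ = 32.9°.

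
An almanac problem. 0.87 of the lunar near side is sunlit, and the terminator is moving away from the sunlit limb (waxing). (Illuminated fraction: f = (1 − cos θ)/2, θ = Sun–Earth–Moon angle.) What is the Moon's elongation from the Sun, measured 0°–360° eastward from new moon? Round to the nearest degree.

138°

Invert f = (1 − cos θ)/2 to get cos θ = 1 − 2(0.87) = -0.740, hence θ₀ = arccos -0.740 = 137.7°.
Waxing ⇒ before full, so θ = 137.7°.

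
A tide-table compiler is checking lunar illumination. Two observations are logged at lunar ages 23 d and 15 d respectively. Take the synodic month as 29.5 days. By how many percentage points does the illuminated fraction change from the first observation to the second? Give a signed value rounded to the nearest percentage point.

First observation: θ = 360°·23/29.5 = 280.7°, so f = 0.407.
Second observation: θ = 183.1°, f = 0.999.
Δf = 0.999 − 0.407 = +0.592, i.e. +59 pp.

+59 percentage points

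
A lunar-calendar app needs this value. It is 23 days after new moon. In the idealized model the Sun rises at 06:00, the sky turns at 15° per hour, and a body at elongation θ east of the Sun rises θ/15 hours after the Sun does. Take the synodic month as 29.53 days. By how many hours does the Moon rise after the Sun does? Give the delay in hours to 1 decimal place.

18.7 h

Phase angle: θ = 360°·(23 d)/(29.53 d) = 280.4°.
The Moon trails the Sun by θ/15 = 280.4/15 ≈ 18.69 hours.
So the Moon rises 18.69 h after the Sun.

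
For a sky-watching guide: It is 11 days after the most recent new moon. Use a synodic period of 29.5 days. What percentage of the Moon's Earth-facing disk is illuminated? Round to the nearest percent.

The Moon has covered 11/29.5 of its cycle, so θ ≈ 360° × 11/29.5 = 134.2°.
Illuminated fraction = (1 − cos 134.2°)/2 = (1 − (-0.698))/2 ≈ 0.849, so 85%.

85%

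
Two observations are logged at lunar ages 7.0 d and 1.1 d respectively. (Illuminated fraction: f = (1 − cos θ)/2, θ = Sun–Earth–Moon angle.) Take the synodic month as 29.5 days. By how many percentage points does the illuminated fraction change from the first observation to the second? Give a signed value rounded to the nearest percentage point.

-45 percentage points

First observation: θ = 360°·7.0/29.5 = 85.4°, so f = 0.460.
Second observation: θ = 13.4°, f = 0.014.
Δf = 0.014 − 0.460 = -0.446, i.e. -45 pp.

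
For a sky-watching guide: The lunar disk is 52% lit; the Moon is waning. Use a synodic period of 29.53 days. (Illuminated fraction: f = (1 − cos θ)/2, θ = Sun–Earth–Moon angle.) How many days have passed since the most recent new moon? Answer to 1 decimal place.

Invert f = (1 − cos θ)/2 to get cos θ = 1 − 2(0.52) = -0.040, hence θ₀ = arccos -0.040 = 92.3°.
A waning Moon lies in 180°–360°, so θ = 360° − 92.3° = 267.7°.
At 360°/29.53 d per day, 267.7° corresponds to 21.96 days.

22.0 days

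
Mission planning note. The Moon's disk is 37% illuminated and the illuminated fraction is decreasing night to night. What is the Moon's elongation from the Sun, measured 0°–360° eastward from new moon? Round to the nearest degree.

Invert f = (1 − cos θ)/2 to get cos θ = 1 − 2(0.37) = 0.260, hence θ₀ = arccos 0.260 = 74.9°.
Since the Moon is past full (waning), take the reflex angle: θ = 360° − 74.9° = 285.1°.

285°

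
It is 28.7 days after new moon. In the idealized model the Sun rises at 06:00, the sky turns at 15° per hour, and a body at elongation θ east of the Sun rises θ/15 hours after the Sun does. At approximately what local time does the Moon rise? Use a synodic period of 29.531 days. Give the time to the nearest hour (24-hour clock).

05:00

The Moon has covered 28.7/29.531 of its cycle, so θ ≈ 360° × 28.7/29.531 = 349.9°.
The Moon trails the Sun by θ/15 = 349.9/15 ≈ 23.32 hours.
06:00 + 23.32 h ≈ 05:19 → 05:00 to the nearest hour.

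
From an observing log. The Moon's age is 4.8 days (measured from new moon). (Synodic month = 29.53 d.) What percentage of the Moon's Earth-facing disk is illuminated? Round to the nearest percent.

24%

Elongation θ = 360° × 4.8/29.53 ≈ 58.5°.
With cos θ = 0.522, the lit fraction is (1 − 0.522)/2 ≈ 0.239, so 24%.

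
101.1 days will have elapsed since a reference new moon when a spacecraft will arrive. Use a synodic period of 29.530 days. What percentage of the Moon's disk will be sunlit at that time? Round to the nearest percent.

Reduce mod P: 101.1 − 3×29.530 = 12.51 d into the current lunation.
Phase angle: θ = 360°·(12.51 d)/(29.530 d) = 152.5°.
Illuminated fraction = (1 − cos 152.5°)/2 = (1 − (-0.887))/2 ≈ 0.944, so 94%.

94%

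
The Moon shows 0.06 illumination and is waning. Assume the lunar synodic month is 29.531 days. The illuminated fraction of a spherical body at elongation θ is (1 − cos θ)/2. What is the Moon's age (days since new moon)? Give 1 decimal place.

Invert f = (1 − cos θ)/2 to get cos θ = 1 − 2(0.06) = 0.880, hence θ₀ = arccos 0.880 = 28.4°.
Waning ⇒ past full, so θ = 360° − 28.4° = 331.6°.
That fraction of the synodic month is 331.6/360 × 29.531 d ≈ 27.20 d.

27.2 days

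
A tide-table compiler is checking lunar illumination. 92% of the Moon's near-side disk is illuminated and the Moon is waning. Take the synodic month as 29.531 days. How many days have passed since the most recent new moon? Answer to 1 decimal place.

17.5 days

From f = (1 − cos θ)/2: cos θ = 1 − 2×0.92 = -0.840; arccos → 147.1°.
Waning ⇒ past full, so θ = 360° − 147.1° = 212.9°.
Age = 29.531 × 212.9°/360° ≈ 17.46 days.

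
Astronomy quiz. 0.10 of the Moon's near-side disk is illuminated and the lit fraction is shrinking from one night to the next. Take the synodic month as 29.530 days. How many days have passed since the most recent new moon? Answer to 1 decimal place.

26.5 days

Invert f = (1 − cos θ)/2 to get cos θ = 1 − 2(0.10) = 0.800, hence θ₀ = arccos 0.800 = 36.9°.
Since the Moon is past full (waning), take the reflex angle: θ = 360° − 36.9° = 323.1°.
Age = 29.530 × 323.1°/360° ≈ 26.51 days.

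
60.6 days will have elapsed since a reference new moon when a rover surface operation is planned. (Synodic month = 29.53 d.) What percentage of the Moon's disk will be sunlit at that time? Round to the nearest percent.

3%

Reduce mod P: 60.6 − 2×29.53 = 1.54 d into the current lunation.
Phase angle: θ = 360°·(1.54 d)/(29.53 d) = 18.8°.
cos 18.8° = 0.947, so f = (1 − 0.947)/2 = 0.027, so 3%.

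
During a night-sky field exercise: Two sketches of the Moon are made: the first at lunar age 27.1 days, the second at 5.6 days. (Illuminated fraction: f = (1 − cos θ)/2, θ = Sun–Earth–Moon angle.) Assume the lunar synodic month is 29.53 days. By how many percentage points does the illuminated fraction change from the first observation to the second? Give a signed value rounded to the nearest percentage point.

θ₁ = 360° × 27.1/29.53 = 330.4°, f₁ = (1 − cos θ₁)/2 = 0.065.
θ₂ = 360° × 5.6/29.53 = 68.3°, f₂ = (1 − cos θ₂)/2 = 0.315.
Change = f₂ − f₁ = +0.250 → +25 percentage points.

+25 percentage points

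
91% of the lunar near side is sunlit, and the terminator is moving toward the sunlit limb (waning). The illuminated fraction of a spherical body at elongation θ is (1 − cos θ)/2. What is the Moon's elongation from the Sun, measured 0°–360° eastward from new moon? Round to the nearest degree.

215°

From f = (1 − cos θ)/2: cos θ = 1 − 2×0.91 = -0.820; arccos → 145.1°.
A waning Moon lies in 180°–360°, so θ = 360° − 145.1° = 214.9°.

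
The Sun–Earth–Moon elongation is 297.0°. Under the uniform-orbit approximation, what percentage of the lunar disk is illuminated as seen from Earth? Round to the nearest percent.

f = (1 − cos 297.0°)/2 = (1 − 0.454)/2 ≈ 0.273, i.e. 27%.

27%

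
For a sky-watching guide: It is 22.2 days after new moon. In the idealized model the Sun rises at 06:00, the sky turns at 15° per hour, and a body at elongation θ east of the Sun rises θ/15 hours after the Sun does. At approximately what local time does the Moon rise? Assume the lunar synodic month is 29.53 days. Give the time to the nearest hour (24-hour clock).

00:00

Phase angle: θ = 360°·(22.2 d)/(29.53 d) = 270.6°.
Delay after the Sun = 270.6° / (15°/h) ≈ 18.04 h.
06:00 + 18.04 h ≈ 00:03 → 00:00 to the nearest hour.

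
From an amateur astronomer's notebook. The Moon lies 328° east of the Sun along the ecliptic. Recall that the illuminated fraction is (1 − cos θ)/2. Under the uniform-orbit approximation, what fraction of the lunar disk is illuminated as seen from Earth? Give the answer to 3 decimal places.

cos 328° = 0.848, so f = (1 − 0.848)/2 = 0.076.

0.076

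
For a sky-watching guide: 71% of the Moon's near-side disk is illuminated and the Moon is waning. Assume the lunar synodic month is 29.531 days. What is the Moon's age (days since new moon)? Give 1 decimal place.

20.1 days

From f = (1 − cos θ)/2: cos θ = 1 − 2×0.71 = -0.420; arccos → 114.8°.
Since the Moon is past full (waning), take the reflex angle: θ = 360° − 114.8° = 245.2°.
Age = 29.531 × 245.2°/360° ≈ 20.11 days.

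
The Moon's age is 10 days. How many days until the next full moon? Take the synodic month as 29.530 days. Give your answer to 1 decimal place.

Full moon occurs at elongation 180°, i.e. at age 29.530 × 180/360 = 14.765 d.
That is 14.765 − 10 = 4.765 days ahead.

4.8 days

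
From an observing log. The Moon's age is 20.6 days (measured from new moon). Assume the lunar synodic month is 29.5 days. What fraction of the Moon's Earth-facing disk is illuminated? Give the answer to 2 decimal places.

The Moon has covered 20.6/29.5 of its cycle, so θ ≈ 360° × 20.6/29.5 = 251.4°.
Illuminated fraction = (1 − cos 251.4°)/2 = (1 − (-0.319))/2 ≈ 0.660.

0.66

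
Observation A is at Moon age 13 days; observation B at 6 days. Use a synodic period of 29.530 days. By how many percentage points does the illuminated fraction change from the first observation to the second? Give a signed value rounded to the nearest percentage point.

-61 percentage points

θ₁ = 360° × 13/29.530 = 158.5°, f₁ = (1 − cos θ₁)/2 = 0.965.
θ₂ = 360° × 6/29.530 = 73.1°, f₂ = (1 − cos θ₂)/2 = 0.355.
Change = f₂ − f₁ = -0.610 → -61 percentage points.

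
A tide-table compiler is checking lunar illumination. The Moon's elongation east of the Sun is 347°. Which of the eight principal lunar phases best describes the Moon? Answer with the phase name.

347° lies in the new moon sector of the 8-phase cycle.

new moon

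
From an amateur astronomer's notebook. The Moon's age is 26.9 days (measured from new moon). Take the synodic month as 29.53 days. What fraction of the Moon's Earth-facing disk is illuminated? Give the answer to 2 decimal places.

The Moon has covered 26.9/29.53 of its cycle, so θ ≈ 360° × 26.9/29.53 = 327.9°.
cos 327.9° = 0.847, so f = (1 − 0.847)/2 = 0.076.

0.08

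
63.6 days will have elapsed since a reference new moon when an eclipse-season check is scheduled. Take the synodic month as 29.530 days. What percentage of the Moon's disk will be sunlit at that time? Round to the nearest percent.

63.6 d spans 2 complete synodic months (2 × 29.530 = 59.06 d) plus 4.54 d.
Elongation θ = 360° × 4.54/29.530 ≈ 55.3°.
Illuminated fraction = (1 − cos 55.3°)/2 = (1 − 0.569)/2 ≈ 0.216, so 22%.

22%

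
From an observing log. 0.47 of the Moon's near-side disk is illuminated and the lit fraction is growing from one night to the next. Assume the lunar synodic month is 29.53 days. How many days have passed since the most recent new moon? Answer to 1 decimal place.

7.1 days

Invert f = (1 − cos θ)/2 to get cos θ = 1 − 2(0.47) = 0.060, hence θ₀ = arccos 0.060 = 86.6°.
Waxing ⇒ before full, so θ = 86.6°.
Age = 29.53 × 86.6°/360° ≈ 7.10 days.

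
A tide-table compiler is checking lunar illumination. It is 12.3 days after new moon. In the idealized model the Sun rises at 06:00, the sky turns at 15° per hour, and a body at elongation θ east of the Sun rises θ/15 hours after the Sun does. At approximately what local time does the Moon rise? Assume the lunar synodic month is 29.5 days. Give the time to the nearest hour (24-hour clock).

The Moon has covered 12.3/29.5 of its cycle, so θ ≈ 360° × 12.3/29.5 = 150.1°.
The Moon trails the Sun by θ/15 = 150.1/15 ≈ 10.01 hours.
06:00 + 10.01 h ≈ 16:00 → 16:00 to the nearest hour.

16:00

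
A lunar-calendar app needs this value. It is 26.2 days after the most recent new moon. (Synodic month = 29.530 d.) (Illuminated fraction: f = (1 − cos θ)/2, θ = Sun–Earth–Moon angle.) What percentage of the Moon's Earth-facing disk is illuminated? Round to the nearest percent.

Phase angle: θ = 360°·(26.2 d)/(29.530 d) = 319.4°.
cos 319.4° = 0.759, so f = (1 − 0.759)/2 = 0.120, so 12%.

12%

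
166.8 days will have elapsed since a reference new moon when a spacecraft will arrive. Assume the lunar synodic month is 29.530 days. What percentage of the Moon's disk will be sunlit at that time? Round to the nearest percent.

80%

Reduce mod P: 166.8 − 5×29.530 = 19.15 d into the current lunation.
Elongation θ = 360° × 19.15/29.530 ≈ 233.5°.
Illuminated fraction = (1 − cos 233.5°)/2 = (1 − (-0.595))/2 ≈ 0.798, so 80%.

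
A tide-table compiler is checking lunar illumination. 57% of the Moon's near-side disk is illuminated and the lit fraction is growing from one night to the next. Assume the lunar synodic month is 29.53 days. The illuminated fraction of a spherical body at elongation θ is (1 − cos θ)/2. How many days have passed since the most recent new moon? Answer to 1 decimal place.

From f = (1 − cos θ)/2: cos θ = 1 − 2×0.57 = -0.140; arccos → 98.0°.
Before full moon the principal value applies: θ = 98.0°.
That fraction of the synodic month is 98.0/360 × 29.53 d ≈ 8.04 d.

8.0 days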